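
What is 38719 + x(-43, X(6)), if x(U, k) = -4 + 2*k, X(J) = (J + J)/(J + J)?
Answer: 38717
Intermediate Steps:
X(J) = 1 (X(J) = (2*J)/((2*J)) = (2*J)*(1/(2*J)) = 1)
38719 + x(-43, X(6)) = 38719 + (-4 + 2*1) = 38719 + (-4 + 2) = 38719 - 2 = 38717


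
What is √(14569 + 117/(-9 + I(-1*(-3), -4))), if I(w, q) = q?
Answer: 4*√910 ≈ 120.66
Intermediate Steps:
√(14569 + 117/(-9 + I(-1*(-3), -4))) = √(14569 + 117/(-9 - 4)) = √(14569 + 117/(-13)) = √(14569 - 1/13*117) = √(14569 - 9) = √14560 = 4*√910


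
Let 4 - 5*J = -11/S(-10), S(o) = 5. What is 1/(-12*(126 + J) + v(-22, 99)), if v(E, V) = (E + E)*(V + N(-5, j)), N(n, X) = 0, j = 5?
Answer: -25/147072 ≈ -0.00016998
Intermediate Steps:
v(E, V) = 2*E*V (v(E, V) = (E + E)*(V + 0) = (2*E)*V = 2*E*V)
J = 31/25 (J = 4/5 - (-11)/(5*5) = 4/5 - 1/5*(-11/5) = 4/5 + 11/25 = 31/25 ≈ 1.2400)
1/(-12*(126 + J) + v(-22, 99)) = 1/(-12*(126 + 31/25) + 2*(-22)*99) = 1/(-12*3181/25 - 4356) = 1/(-38172/25 - 4356) = 1/(-147072/25) = -25/147072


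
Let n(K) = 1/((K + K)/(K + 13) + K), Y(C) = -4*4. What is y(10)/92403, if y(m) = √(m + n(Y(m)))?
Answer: √157/369612 ≈ 3.3900e-5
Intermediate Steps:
Y(C) = -16
n(K) = 1/(K + 2*K/(13 + K)) (n(K) = 1/((2*K)/(13 + K) + K) = 1/(2*K/(13 + K) + K) = 1/(K + 2*K/(13 + K)))
y(m) = √(-3/16 + m) (y(m) = √(m + (13 - 16)/((-16)*(15 - 16))) = √(m - 1/16*(-3)/(-1)) = √(m - 1/16*(-1)*(-3)) = √(m - 3/16) = √(-3/16 + m))
y(10)/92403 = (√(-3 + 16*10)/4)/92403 = (√(-3 + 160)/4)*(1/92403) = (√157/4)*(1/92403) = √157/369612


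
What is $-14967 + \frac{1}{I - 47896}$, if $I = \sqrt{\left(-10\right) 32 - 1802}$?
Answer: $- \frac{17167365581471}{1147014469} - \frac{i \sqrt{2122}}{2294028938} \approx -14967.0 - 2.008 \cdot 10^{-8} i$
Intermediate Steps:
$I = i \sqrt{2122}$ ($I = \sqrt{-320 - 1802} = \sqrt{-2122} = i \sqrt{2122} \approx 46.065 i$)
$-14967 + \frac{1}{I - 47896} = -14967 + \frac{1}{i \sqrt{2122} - 47896} = -14967 + \frac{1}{-47896 + i \sqrt{2122}}$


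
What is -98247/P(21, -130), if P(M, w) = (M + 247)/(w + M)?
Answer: 10708923/268 ≈ 39959.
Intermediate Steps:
P(M, w) = (247 + M)/(M + w)
-98247/P(21, -130) = -98247*(21 - 130)/(247 + 21) = -98247/(268/(-109)) = -98247/((-1/109*268)) = -98247/(-268/109) = -98247*(-109/268) = 10708923/268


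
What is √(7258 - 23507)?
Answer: I*√16249 ≈ 127.47*I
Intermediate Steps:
√(7258 - 23507) = √(-16249) = I*√16249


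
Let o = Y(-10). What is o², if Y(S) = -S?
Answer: 100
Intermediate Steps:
o = 10 (o = -1*(-10) = 10)
o² = 10² = 100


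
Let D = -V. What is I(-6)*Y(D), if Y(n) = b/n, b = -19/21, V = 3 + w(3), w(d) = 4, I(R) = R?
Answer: -38/49 ≈ -0.77551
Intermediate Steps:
V = 7 (V = 3 + 4 = 7)
D = -7 (D = -1*7 = -7)
b = -19/21 (b = -19*1/21 = -19/21 ≈ -0.90476)
Y(n) = -19/(21*n)
I(-6)*Y(D) = -(-38)/(7*(-7)) = -(-38)*(-1)/(7*7) = -6*19/147 = -38/49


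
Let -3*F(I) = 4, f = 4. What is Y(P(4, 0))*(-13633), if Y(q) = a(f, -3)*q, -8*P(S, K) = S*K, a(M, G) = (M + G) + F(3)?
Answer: 0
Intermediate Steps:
F(I) = -4/3 (F(I) = -⅓*4 = -4/3)
a(M, G) = -4/3 + G + M (a(M, G) = (M + G) - 4/3 = (G + M) - 4/3 = -4/3 + G + M)
P(S, K) = -K*S/8 (P(S, K) = -S*K/8 = -K*S/8)
Y(q) = -q/3 (Y(q) = (-4/3 - 3 + 4)*q = -q/3)
Y(P(4, 0))*(-13633) = -(-1)*0*4/24*(-13633) = -⅓*0*(-13633) = 0*(-13633) = 0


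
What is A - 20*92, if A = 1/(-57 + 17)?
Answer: -73601/40 ≈ -1840.0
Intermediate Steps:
A = -1/40 (A = 1/(-40) = -1/40 ≈ -0.025000)
A - 20*92 = -1/40 - 20*92 = -1/40 - 1840 = -73601/40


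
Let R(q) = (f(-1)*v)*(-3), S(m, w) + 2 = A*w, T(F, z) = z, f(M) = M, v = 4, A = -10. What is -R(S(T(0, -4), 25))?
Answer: -12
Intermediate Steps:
S(m, w) = -2 - 10*w
R(q) = 12 (R(q) = -1*4*(-3) = -4*(-3) = 12)
-R(S(T(0, -4), 25)) = -1*12 = -12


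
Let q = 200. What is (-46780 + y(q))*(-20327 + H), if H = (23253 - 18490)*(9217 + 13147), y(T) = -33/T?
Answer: -199282389532073/40 ≈ -4.9821e+12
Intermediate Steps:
H = 106519732 (H = 4763*22364 = 106519732)
(-46780 + y(q))*(-20327 + H) = (-46780 - 33/200)*(-20327 + 106519732) = (-46780 - 33*1/200)*106499405 = (-46780 - 33/200)*106499405 = -9356033/200*106499405 = -199282389532073/40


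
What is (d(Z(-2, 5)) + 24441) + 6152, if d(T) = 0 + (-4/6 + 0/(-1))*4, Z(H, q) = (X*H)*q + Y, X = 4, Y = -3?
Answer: 91771/3 ≈ 30590.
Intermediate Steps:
Z(H, q) = -3 + 4*H*q (Z(H, q) = (4*H)*q - 3 = 4*H*q - 3 = -3 + 4*H*q)
d(T) = -8/3 (d(T) = 0 + (-4*1/6 + 0*(-1))*4 = 0 + (-2/3 + 0)*4 = 0 - 2/3*4 = 0 - 8/3 = -8/3)
(d(Z(-2, 5)) + 24441) + 6152 = (-8/3 + 24441) + 6152 = 73315/3 + 6152 = 91771/3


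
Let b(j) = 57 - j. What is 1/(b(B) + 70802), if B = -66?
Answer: 1/70925 ≈ 1.4099e-5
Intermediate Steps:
1/(b(B) + 70802) = 1/((57 - 1*(-66)) + 70802) = 1/((57 + 66) + 70802) = 1/(123 + 70802) = 1/70925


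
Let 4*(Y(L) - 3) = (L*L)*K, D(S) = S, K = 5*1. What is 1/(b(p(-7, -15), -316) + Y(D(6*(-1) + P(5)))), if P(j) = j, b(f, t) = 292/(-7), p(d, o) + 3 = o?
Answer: -28/1049 ≈ -0.026692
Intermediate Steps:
p(d, o) = -3 + o
b(f, t) = -292/7 (b(f, t) = 292*(-1/7) = -292/7)
K = 5
Y(L) = 3 + 5*L**2/4 (Y(L) = 3 + ((L*L)*5)/4 = 3 + (L**2*5)/4 = 3 + (5*L**2)/4 = 3 + 5*L**2/4)
1/(b(p(-7, -15), -316) + Y(D(6*(-1) + P(5)))) = 1/(-292/7 + (3 + 5*(6*(-1) + 5)**2/4)) = 1/(-292/7 + (3 + 5*(-6 + 5)**2/4)) = 1/(-292/7 + (3 + (5/4)*(-1)**2)) = 1/(-292/7 + (3 + (5/4)*1)) = 1/(-292/7 + (3 + 5/4)) = 1/(-292/7 + 17/4) = 1/(-1049/28) = -28/1049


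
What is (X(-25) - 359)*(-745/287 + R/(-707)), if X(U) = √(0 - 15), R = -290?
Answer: 22744445/28987 - 63355*I*√15/28987 ≈ 784.64 - 8.4649*I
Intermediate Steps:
X(U) = I*√15 (X(U) = √(-15) = I*√15)
(X(-25) - 359)*(-745/287 + R/(-707)) = (I*√15 - 359)*(-745/287 - 290/(-707)) = (-359 + I*√15)*(-745*1/287 - 290*(-1/707)) = (-359 + I*√15)*(-745/287 + 290/707) = (-359 + I*√15)*(-63355/28987) = 22744445/28987 - 63355*I*√15/28987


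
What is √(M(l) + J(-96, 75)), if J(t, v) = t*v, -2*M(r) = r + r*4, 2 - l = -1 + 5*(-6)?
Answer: I*√29130/2 ≈ 85.338*I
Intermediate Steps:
l = 33 (l = 2 - (-1 + 5*(-6)) = 2 - (-1 - 30) = 2 - 1*(-31) = 2 + 31 = 33)
M(r) = -5*r/2 (M(r) = -(r + r*4)/2 = -(r + 4*r)/2 = -5*r/2)
√(M(l) + J(-96, 75)) = √(-5/2*33 - 96*75) = √(-165/2 - 7200) = √(-14565/2) = I*√29130/2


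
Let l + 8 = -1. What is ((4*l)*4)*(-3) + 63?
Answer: 495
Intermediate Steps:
l = -9 (l = -8 - 1 = -9)
((4*l)*4)*(-3) + 63 = ((4*(-9))*4)*(-3) + 63 = -36*4*(-3) + 63 = -144*(-3) + 63 = 432 + 63 = 495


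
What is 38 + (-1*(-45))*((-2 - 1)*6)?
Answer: -772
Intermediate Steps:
38 + (-1*(-45))*((-2 - 1)*6) = 38 + 45*(-3*6) = 38 + 45*(-18) = 38 - 810 = -772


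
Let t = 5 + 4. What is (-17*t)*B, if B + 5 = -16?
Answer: 3213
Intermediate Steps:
B = -21 (B = -5 - 16 = -21)
t = 9
(-17*t)*B = -17*9*(-21) = -153*(-21) = 3213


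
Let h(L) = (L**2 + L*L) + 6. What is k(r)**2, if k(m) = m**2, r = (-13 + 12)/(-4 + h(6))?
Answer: 1/29986576 ≈ 3.3348e-8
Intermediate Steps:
h(L) = 6 + 2*L**2 (h(L) = (L**2 + L**2) + 6 = 2*L**2 + 6 = 6 + 2*L**2)
r = -1/74 (r = (-13 + 12)/(-4 + (6 + 2*6**2)) = -1/(-4 + (6 + 2*36)) = -1/(-4 + (6 + 72)) = -1/(-4 + 78) = -1/74 ≈ -0.013514)
k(r)**2 = ((-1/74)**2)**2 = (1/5476)**2 = 1/29986576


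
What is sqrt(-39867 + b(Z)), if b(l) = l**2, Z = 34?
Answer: I*sqrt(38711) ≈ 196.75*I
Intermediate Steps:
sqrt(-39867 + b(Z)) = sqrt(-39867 + 34**2) = sqrt(-39867 + 1156) = sqrt(-38711) = I*sqrt(38711)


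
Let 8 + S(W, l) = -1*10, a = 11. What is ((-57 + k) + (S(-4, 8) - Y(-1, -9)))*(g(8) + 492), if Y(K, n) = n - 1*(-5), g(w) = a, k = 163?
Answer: 46276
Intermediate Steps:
g(w) = 11
S(W, l) = -18 (S(W, l) = -8 - 1*10 = -8 - 10 = -18)
Y(K, n) = 5 + n (Y(K, n) = n + 5 = 5 + n)
((-57 + k) + (S(-4, 8) - Y(-1, -9)))*(g(8) + 492) = ((-57 + 163) + (-18 - (5 - 9)))*(11 + 492) = (106 + (-18 - 1*(-4)))*503 = (106 + (-18 + 4))*503 = (106 - 14)*503 = 92*503 = 46276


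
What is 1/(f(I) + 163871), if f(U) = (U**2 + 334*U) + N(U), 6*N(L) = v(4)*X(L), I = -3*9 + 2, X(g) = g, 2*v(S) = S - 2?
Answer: 6/936851 ≈ 6.4044e-6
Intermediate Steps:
v(S) = -1 + S/2 (v(S) = (S - 2)/2 = (-2 + S)/2 = -1 + S/2)
I = -25 (I = -27 + 2 = -25)
N(L) = L/6 (N(L) = ((-1 + (1/2)*4)*L)/6 = ((-1 + 2)*L)/6 = (1*L)/6 = L/6)
f(U) = U**2 + 2005*U/6 (f(U) = (U**2 + 334*U) + U/6 = U**2 + 2005*U/6)
1/(f(I) + 163871) = 1/((1/6)*(-25)*(2005 + 6*(-25)) + 163871) = 1/((1/6)*(-25)*(2005 - 150) + 163871) = 1/((1/6)*(-25)*1855 + 163871) = 1/(-46375/6 + 163871) = 1/(936851/6) = 6/936851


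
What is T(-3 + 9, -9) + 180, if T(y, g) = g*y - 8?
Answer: 118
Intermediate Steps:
T(y, g) = -8 + g*y
T(-3 + 9, -9) + 180 = (-8 - 9*(-3 + 9)) + 180 = (-8 - 9*6) + 180 = (-8 - 54) + 180 = -62 + 180 = 118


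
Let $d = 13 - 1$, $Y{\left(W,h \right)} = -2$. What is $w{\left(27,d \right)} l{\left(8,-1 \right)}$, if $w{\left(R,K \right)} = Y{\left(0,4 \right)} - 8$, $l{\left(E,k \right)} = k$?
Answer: $10$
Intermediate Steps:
$d = 12$
$w{\left(R,K \right)} = -10$ ($w{\left(R,K \right)} = -2 - 8 = -10$)
$w{\left(27,d \right)} l{\left(8,-1 \right)} = \left(-10\right) \left(-1\right) = 10$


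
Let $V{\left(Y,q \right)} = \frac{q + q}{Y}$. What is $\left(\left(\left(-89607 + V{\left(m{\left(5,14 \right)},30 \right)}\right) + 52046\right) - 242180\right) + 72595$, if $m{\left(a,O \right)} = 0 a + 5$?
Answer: $-207134$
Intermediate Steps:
$m{\left(a,O \right)} = 5$ ($m{\left(a,O \right)} = 0 + 5 = 5$)
$V{\left(Y,q \right)} = \frac{2 q}{Y}$
$\left(\left(\left(-89607 + V{\left(m{\left(5,14 \right)},30 \right)}\right) + 52046\right) - 242180\right) + 72595 = \left(\left(\left(-89607 + 2 \cdot 30 \cdot \frac{1}{5}\right) + 52046\right) - 242180\right) + 72595 = \left(\left(\left(-89607 + 12\right) + 52046\right) - 242180\right) + 72595 = \left(\left(-89595 + 52046\right) - 242180\right) + 72595 = \left(-37549 - 242180\right) + 72595 = -279729 + 72595 = -207134$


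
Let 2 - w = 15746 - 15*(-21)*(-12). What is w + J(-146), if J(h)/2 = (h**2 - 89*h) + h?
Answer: 56364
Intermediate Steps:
J(h) = -176*h + 2*h**2 (J(h) = 2*((h**2 - 89*h) + h) = 2*(h**2 - 88*h) = -176*h + 2*h**2)
w = -11964 (w = 2 - (15746 - 15*(-21)*(-12)) = 2 - (15746 + 315*(-12)) = 2 - (15746 - 3780) = 2 - 1*11966 = 2 - 11966 = -11964)
w + J(-146) = -11964 + 2*(-146)*(-88 - 146) = -11964 + 2*(-146)*(-234) = -11964 + 68328 = 56364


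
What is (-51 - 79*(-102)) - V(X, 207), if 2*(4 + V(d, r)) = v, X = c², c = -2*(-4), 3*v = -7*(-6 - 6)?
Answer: 7997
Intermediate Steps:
v = 28 (v = (-7*(-6 - 6))/3 = (-7*(-12))/3 = (⅓)*84 = 28)
c = 8
X = 64 (X = 8² = 64)
V(d, r) = 10 (V(d, r) = -4 + (½)*28 = -4 + 14 = 10)
(-51 - 79*(-102)) - V(X, 207) = (-51 - 79*(-102)) - 1*10 = (-51 + 8058) - 10 = 8007 - 10 = 7997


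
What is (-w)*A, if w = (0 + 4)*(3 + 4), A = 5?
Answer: -140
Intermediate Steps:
w = 28 (w = 4*7 = 28)
(-w)*A = -1*28*5 = -28*5 = -140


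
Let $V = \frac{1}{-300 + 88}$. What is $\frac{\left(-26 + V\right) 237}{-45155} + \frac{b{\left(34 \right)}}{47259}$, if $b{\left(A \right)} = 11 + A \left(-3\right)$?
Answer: $\frac{60876581219}{452403790740} \approx 0.13456$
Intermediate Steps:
$V = - \frac{1}{212}$ ($V = \frac{1}{-212} = - \frac{1}{212} \approx -0.004717$)
$b{\left(A \right)} = 11 - 3 A$
$\frac{\left(-26 + V\right) 237}{-45155} + \frac{b{\left(34 \right)}}{47259} = \frac{\left(-26 - \frac{1}{212}\right) 237}{-45155} + \frac{11 - 102}{47259} = \left(- \frac{5513}{212}\right) 237 \left(- \frac{1}{45155}\right) + \left(11 - 102\right) \frac{1}{47259} = \left(- \frac{1306581}{212}\right) \left(- \frac{1}{45155}\right) - \frac{91}{47259} = \frac{1306581}{9572860} - \frac{91}{47259} = \frac{60876581219}{452403790740}$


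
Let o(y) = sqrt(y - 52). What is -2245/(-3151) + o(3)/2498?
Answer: 2245/3151 + 7*I/2498 ≈ 0.71247 + 0.0028022*I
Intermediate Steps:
o(y) = sqrt(-52 + y)
-2245/(-3151) + o(3)/2498 = -2245/(-3151) + sqrt(-52 + 3)/2498 = -2245*(-1/3151) + sqrt(-49)*(1/2498) = 2245/3151 + (7*I)*(1/2498) = 2245/3151 + 7*I/2498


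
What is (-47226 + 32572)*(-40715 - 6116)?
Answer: 686261474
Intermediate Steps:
(-47226 + 32572)*(-40715 - 6116) = -14654*(-46831) = 686261474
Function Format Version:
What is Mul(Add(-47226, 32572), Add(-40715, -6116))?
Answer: 686261474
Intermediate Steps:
Mul(Add(-47226, 32572), Add(-40715, -6116)) = Mul(-14654, -46831) = 686261474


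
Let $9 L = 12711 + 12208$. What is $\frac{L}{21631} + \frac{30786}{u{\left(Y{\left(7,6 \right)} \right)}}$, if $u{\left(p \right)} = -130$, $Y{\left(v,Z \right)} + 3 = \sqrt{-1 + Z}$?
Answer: $- \frac{2995074112}{12654135} \approx -236.69$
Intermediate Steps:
$Y{\left(v,Z \right)} = -3 + \sqrt{-1 + Z}$
$L = \frac{24919}{9}$ ($L = \frac{12711 + 12208}{9} = \frac{1}{9} \cdot 24919 = \frac{24919}{9} \approx 2768.8$)
$\frac{L}{21631} + \frac{30786}{u{\left(Y{\left(7,6 \right)} \right)}} = \frac{24919}{9 \cdot 21631} + \frac{30786}{-130} = \frac{24919}{9} \cdot \frac{1}{21631} + 30786 \left(- \frac{1}{130}\right) = \frac{24919}{194679} - \frac{15393}{65} = - \frac{2995074112}{12654135}$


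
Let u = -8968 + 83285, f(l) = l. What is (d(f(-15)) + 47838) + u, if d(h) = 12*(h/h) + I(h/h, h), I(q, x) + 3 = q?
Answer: 122165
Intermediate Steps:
I(q, x) = -3 + q
d(h) = 10 (d(h) = 12*(h/h) + (-3 + h/h) = 12*1 + (-3 + 1) = 12 - 2 = 10)
u = 74317
(d(f(-15)) + 47838) + u = (10 + 47838) + 74317 = 47848 + 74317 = 122165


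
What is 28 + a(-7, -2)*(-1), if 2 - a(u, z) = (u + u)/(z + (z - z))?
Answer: 33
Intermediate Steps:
a(u, z) = 2 - 2*u/z (a(u, z) = 2 - (u + u)/(z + (z - z)) = 2 - 2*u/(z + 0) = 2 - 2*u/z)
28 + a(-7, -2)*(-1) = 28 + (2 - 2*(-7)/(-2))*(-1) = 28 + (2 - 2*(-7)*(-½))*(-1) = 28 + (2 - 7)*(-1) = 28 - 5*(-1) = 28 + 5 = 33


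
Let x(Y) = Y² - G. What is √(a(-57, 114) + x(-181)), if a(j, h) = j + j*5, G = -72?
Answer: √32491 ≈ 180.25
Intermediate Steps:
a(j, h) = 6*j (a(j, h) = j + 5*j = 6*j)
x(Y) = 72 + Y² (x(Y) = Y² - 1*(-72) = Y² + 72 = 72 + Y²)
√(a(-57, 114) + x(-181)) = √(6*(-57) + (72 + (-181)²)) = √(-342 + (72 + 32761)) = √(-342 + 32833) = √32491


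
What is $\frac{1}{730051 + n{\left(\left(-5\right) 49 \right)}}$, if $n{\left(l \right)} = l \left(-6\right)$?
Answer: $\frac{1}{731521} \approx 1.367 \cdot 10^{-6}$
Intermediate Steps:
$n{\left(l \right)} = - 6 l$
$\frac{1}{730051 + n{\left(\left(-5\right) 49 \right)}} = \frac{1}{730051 - 6 \left(\left(-5\right) 49\right)} = \frac{1}{730051 - -1470} = \frac{1}{730051 + 1470} = \frac{1}{731521}$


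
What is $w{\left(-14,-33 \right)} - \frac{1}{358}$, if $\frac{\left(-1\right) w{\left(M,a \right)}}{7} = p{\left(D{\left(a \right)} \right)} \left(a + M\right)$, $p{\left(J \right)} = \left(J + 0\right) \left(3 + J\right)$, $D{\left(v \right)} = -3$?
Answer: $- \frac{1}{358} \approx -0.0027933$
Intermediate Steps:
$p{\left(J \right)} = J \left(3 + J\right)$
$w{\left(M,a \right)} = 0$ ($w{\left(M,a \right)} = - 7 - 3 \left(3 - 3\right) \left(a + M\right) = - 7 \left(-3\right) 0 \left(M + a\right) = - 7 \cdot 0 \left(M + a\right) = \left(-7\right) 0 = 0$)
$w{\left(-14,-33 \right)} - \frac{1}{358} = 0 - \frac{1}{358} = - \frac{1}{358}$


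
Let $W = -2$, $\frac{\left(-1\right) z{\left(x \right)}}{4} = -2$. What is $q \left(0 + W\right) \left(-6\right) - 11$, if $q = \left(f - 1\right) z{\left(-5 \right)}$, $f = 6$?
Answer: $469$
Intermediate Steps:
$z{\left(x \right)} = 8$ ($z{\left(x \right)} = \left(-4\right) \left(-2\right) = 8$)
$q = 40$ ($q = \left(6 - 1\right) 8 = 5 \cdot 8 = 40$)
$q \left(0 + W\right) \left(-6\right) - 11 = 40 \left(0 - 2\right) \left(-6\right) - 11 = 40 \left(-2\right) \left(-6\right) - 11 = \left(-80\right) \left(-6\right) - 11 = 480 - 11 = 469$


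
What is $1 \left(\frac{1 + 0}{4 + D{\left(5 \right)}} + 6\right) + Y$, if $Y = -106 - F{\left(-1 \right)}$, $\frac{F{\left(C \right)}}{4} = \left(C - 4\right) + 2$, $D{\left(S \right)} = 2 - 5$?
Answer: $-87$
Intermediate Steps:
$D{\left(S \right)} = -3$ ($D{\left(S \right)} = 2 - 5 = -3$)
$F{\left(C \right)} = -8 + 4 C$ ($F{\left(C \right)} = 4 \left(\left(C - 4\right) + 2\right) = 4 \left(\left(-4 + C\right) + 2\right) = 4 \left(-2 + C\right) = -8 + 4 C$)
$Y = -94$ ($Y = -106 - \left(-8 + 4 \left(-1\right)\right) = -106 - \left(-8 - 4\right) = -106 - -12 = -106 + 12 = -94$)
$1 \left(\frac{1 + 0}{4 + D{\left(5 \right)}} + 6\right) + Y = 1 \left(\frac{1 + 0}{4 - 3} + 6\right) - 94 = 1 \left(1 \cdot 1^{-1} + 6\right) - 94 = 1 \left(1 \cdot 1 + 6\right) - 94 = 1 \left(1 + 6\right) - 94 = 1 \cdot 7 - 94 = 7 - 94 = -87$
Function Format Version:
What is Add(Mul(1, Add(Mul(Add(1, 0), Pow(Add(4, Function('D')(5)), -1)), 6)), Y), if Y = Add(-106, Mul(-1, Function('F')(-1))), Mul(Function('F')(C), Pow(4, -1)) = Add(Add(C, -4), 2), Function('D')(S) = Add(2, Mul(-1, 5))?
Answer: -87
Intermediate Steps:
Function('D')(S) = -3 (Function('D')(S) = Add(2, -5) = -3)
Function('F')(C) = Add(-8, Mul(4, C)) (Function('F')(C) = Mul(4, Add(Add(C, -4), 2)) = Mul(4, Add(Add(-4, C), 2)) = Mul(4, Add(-2, C)) = Add(-8, Mul(4, C)))
Y = -94 (Y = Add(-106, Mul(-1, Add(-8, Mul(4, -1)))) = Add(-106, Mul(-1, Add(-8, -4))) = Add(-106, Mul(-1, -12)) = Add(-106, 12) = -94)
Add(Mul(1, Add(Mul(Add(1, 0), Pow(Add(4, Function('D')(5)), -1)), 6)), Y) = Add(Mul(1, Add(Mul(Add(1, 0), Pow(Add(4, -3), -1)), 6)), -94) = Add(Mul(1, Add(Mul(1, Pow(1, -1)), 6)), -94) = Add(Mul(1, Add(Mul(1, 1), 6)), -94) = Add(Mul(1, Add(1, 6)), -94) = Add(Mul(1, 7), -94) = Add(7, -94) = -87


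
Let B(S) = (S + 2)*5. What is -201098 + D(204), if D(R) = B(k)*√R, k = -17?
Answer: -201098 - 150*√51 ≈ -2.0217e+5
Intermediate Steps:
B(S) = 10 + 5*S (B(S) = (2 + S)*5 = 10 + 5*S)
D(R) = -75*√R (D(R) = (10 + 5*(-17))*√R = (10 - 85)*√R = -75*√R)
-201098 + D(204) = -201098 - 150*√51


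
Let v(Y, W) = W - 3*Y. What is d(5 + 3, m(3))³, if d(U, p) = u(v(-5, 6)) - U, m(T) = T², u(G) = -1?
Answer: -729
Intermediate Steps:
d(U, p) = -1 - U
d(5 + 3, m(3))³ = (-1 - (5 + 3))³ = (-1 - 1*8)³ = (-1 - 8)³ = (-9)³ = -729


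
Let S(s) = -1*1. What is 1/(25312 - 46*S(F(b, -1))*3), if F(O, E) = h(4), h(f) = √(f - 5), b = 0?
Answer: 1/25450 ≈ 3.9293e-5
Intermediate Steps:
h(f) = √(-5 + f)
F(O, E) = I (F(O, E) = √(-5 + 4) = √(-1) = I)
S(s) = -1
1/(25312 - 46*S(F(b, -1))*3) = 1/(25312 - 46*(-1)*3) = 1/(25312 + 46*3) = 1/(25312 + 138) = 1/25450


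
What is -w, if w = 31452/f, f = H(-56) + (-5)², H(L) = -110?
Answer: 31452/85 ≈ 370.02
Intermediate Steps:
f = -85 (f = -110 + (-5)² = -110 + 25 = -85)
w = -31452/85 (w = 31452/(-85) = 31452*(-1/85) = -31452/85 ≈ -370.02)
-w = -1*(-31452/85) = 31452/85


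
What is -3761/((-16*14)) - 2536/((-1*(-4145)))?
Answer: 15021281/928480 ≈ 16.178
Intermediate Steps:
-3761/((-16*14)) - 2536/((-1*(-4145))) = -3761/(-224) - 2536/4145 = -3761*(-1/224) - 2536*1/4145 = 3761/224 - 2536/4145 = 15021281/928480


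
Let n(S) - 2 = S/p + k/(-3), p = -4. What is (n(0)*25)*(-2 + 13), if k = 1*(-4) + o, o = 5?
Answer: 1375/3 ≈ 458.33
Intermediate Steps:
k = 1 (k = 1*(-4) + 5 = -4 + 5 = 1)
n(S) = 5/3 - S/4 (n(S) = 2 + (S/(-4) + 1/(-3)) = 2 + (S*(-¼) + 1*(-⅓)) = 2 + (-S/4 - ⅓) = 2 + (-⅓ - S/4) = 5/3 - S/4)
(n(0)*25)*(-2 + 13) = ((5/3 - ¼*0)*25)*(-2 + 13) = ((5/3 + 0)*25)*11 = ((5/3)*25)*11 = (125/3)*11 = 1375/3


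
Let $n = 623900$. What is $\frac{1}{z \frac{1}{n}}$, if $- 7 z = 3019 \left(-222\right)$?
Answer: $\frac{2183650}{335109} \approx 6.5162$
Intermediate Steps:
$z = \frac{670218}{7}$ ($z = - \frac{3019 \left(-222\right)}{7} = \left(- \frac{1}{7}\right) \left(-670218\right) = \frac{670218}{7} \approx 95745.0$)
$\frac{1}{z \frac{1}{n}} = \frac{1}{\frac{670218}{7} \cdot \frac{1}{623900}} = \frac{1}{\frac{335109}{2183650}} = \frac{2183650}{335109}$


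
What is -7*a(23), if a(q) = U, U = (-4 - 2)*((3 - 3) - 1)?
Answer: -42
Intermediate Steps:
U = 6 (U = -6*(0 - 1) = -6*(-1) = 6)
a(q) = 6
-7*a(23) = -7*6 = -42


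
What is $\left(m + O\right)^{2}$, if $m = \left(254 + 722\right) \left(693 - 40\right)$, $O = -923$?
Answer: $405011324025$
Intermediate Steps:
$m = 637328$ ($m = 976 \cdot 653 = 637328$)
$\left(m + O\right)^{2} = \left(637328 - 923\right)^{2} = 636405^{2} = 405011324025$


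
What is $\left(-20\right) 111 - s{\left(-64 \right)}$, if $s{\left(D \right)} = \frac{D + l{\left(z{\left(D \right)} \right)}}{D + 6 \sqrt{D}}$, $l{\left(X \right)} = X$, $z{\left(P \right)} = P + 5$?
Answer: $- \frac{222123}{100} - \frac{369 i}{400} \approx -2221.2 - 0.9225 i$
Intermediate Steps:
$z{\left(P \right)} = 5 + P$
$s{\left(D \right)} = \frac{5 + 2 D}{D + 6 \sqrt{D}}$ ($s{\left(D \right)} = \frac{D + \left(5 + D\right)}{D + 6 \sqrt{D}} = \frac{5 + 2 D}{D + 6 \sqrt{D}}$)
$\left(-20\right) 111 - s{\left(-64 \right)} = \left(-20\right) 111 - \frac{5 + 2 \left(-64\right)}{-64 + 6 \sqrt{-64}} = -2220 - \frac{5 - 128}{-64 + 6 \cdot 8 i} = -2220 - \frac{1}{-64 + 48 i} \left(-123\right) = -2220 - \frac{-64 - 48 i}{6400} \left(-123\right) = -2220 - - \frac{123 \left(-64 - 48 i\right)}{6400} = -2220 + \frac{123 \left(-64 - 48 i\right)}{6400}$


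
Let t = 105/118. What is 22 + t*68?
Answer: 4868/59 ≈ 82.508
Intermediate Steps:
t = 105/118 (t = 105*(1/118) = 105/118 ≈ 0.88983)
22 + t*68 = 22 + (105/118)*68 = 22 + 3570/59 = 4868/59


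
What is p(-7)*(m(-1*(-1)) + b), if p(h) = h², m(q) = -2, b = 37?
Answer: 1715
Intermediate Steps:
p(-7)*(m(-1*(-1)) + b) = (-7)²*(-2 + 37) = 49*35 = 1715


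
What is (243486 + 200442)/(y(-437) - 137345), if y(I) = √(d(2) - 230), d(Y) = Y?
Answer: -60971291160/18863649253 - 887856*I*√57/18863649253 ≈ -3.2322 - 0.00035535*I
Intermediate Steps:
y(I) = 2*I*√57 (y(I) = √(2 - 230) = √(-228) = 2*I*√57)
(243486 + 200442)/(y(-437) - 137345) = (243486 + 200442)/(2*I*√57 - 137345) = 443928/(-137345 + 2*I*√57)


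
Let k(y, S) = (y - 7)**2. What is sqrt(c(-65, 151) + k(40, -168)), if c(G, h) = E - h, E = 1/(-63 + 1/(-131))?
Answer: sqrt(63903466734)/8254 ≈ 30.627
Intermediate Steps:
k(y, S) = (-7 + y)**2
E = -131/8254 (E = 1/(-63 - 1/131) = 1/(-8254/131) = -131/8254 ≈ -0.015871)
c(G, h) = -131/8254 - h
sqrt(c(-65, 151) + k(40, -168)) = sqrt((-131/8254 - 1*151) + (-7 + 40)**2) = sqrt((-131/8254 - 151) + 33**2) = sqrt(-1246485/8254 + 1089) = sqrt(7742121/8254) = sqrt(63903466734)/8254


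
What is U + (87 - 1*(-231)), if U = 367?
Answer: 685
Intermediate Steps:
U + (87 - 1*(-231)) = 367 + (87 - 1*(-231)) = 367 + (87 + 231) = 367 + 318 = 685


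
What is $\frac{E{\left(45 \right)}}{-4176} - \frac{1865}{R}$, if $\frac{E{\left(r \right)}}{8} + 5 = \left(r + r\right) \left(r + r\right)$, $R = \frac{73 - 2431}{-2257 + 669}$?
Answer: $- \frac{9660825}{7598} \approx -1271.5$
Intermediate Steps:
$R = \frac{1179}{794}$ ($R = - \frac{2358}{-1588} = \left(-2358\right) \left(- \frac{1}{1588}\right) = \frac{1179}{794} \approx 1.4849$)
$E{\left(r \right)} = -40 + 32 r^{2}$ ($E{\left(r \right)} = -40 + 8 \left(r + r\right) \left(r + r\right) = -40 + 8 \cdot 2 r 2 r = -40 + 8 \cdot 4 r^{2} = -40 + 32 r^{2}$)
$\frac{E{\left(45 \right)}}{-4176} - \frac{1865}{R} = \frac{-40 + 32 \cdot 45^{2}}{-4176} - \frac{1865}{\frac{1179}{794}} = \left(-40 + 32 \cdot 2025\right) \left(- \frac{1}{4176}\right) - \frac{1480810}{1179} = \left(-40 + 64800\right) \left(- \frac{1}{4176}\right) - \frac{1480810}{1179} = 64760 \left(- \frac{1}{4176}\right) - \frac{1480810}{1179} = - \frac{8095}{522} - \frac{1480810}{1179} = - \frac{9660825}{7598}$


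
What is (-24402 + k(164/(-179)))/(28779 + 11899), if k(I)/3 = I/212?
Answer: -21045627/35082926 ≈ -0.59988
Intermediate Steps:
k(I) = 3*I/212 (k(I) = 3*(I/212) = 3*I/212)
(-24402 + k(164/(-179)))/(28779 + 11899) = (-24402 + 3*(164/(-179))/212)/(28779 + 11899) = (-24402 + 3*(164*(-1/179))/212)/40678 = (-24402 + (3/212)*(-164/179))*(1/40678) = (-24402 - 123/9487)*(1/40678) = -231501897/9487*1/40678 = -21045627/35082926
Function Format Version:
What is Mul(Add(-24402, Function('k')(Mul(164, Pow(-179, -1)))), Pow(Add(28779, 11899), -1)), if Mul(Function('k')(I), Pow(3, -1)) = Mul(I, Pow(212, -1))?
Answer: Rational(-21045627, 35082926) ≈ -0.59988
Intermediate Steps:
Function('k')(I) = Mul(Rational(3, 212), I) (Function('k')(I) = Mul(3, Mul(I, Pow(212, -1))) = Mul(3, Mul(I, Rational(1, 212))) = Mul(3, Mul(Rational(1, 212), I)) = Mul(Rational(3, 212), I))
Mul(Add(-24402, Function('k')(Mul(164, Pow(-179, -1)))), Pow(Add(28779, 11899), -1)) = Mul(Add(-24402, Mul(Rational(3, 212), Mul(164, Pow(-179, -1)))), Pow(Add(28779, 11899), -1)) = Mul(Add(-24402, Mul(Rational(3, 212), Mul(164, Rational(-1, 179)))), Pow(40678, -1)) = Mul(Add(-24402, Mul(Rational(3, 212), Rational(-164, 179))), Rational(1, 40678)) = Mul(Add(-24402, Rational(-123, 9487)), Rational(1, 40678)) = Mul(Rational(-231501897, 9487), Rational(1, 40678)) = Rational(-21045627, 35082926)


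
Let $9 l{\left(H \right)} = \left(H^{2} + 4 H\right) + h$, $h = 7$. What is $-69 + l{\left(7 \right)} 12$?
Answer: $43$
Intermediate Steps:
$l{\left(H \right)} = \frac{7}{9} + \frac{H^{2}}{9} + \frac{4 H}{9}$ ($l{\left(H \right)} = \frac{\left(H^{2} + 4 H\right) + 7}{9} = \frac{7 + H^{2} + 4 H}{9} = \frac{7}{9} + \frac{H^{2}}{9} + \frac{4 H}{9}$)
$-69 + l{\left(7 \right)} 12 = -69 + \left(\frac{7}{9} + \frac{7^{2}}{9} + \frac{4}{9} \cdot 7\right) 12 = -69 + \left(\frac{7}{9} + \frac{1}{9} \cdot 49 + \frac{28}{9}\right) 12 = -69 + \left(\frac{7}{9} + \frac{49}{9} + \frac{28}{9}\right) 12 = -69 + \frac{28}{3} \cdot 12 = -69 + 112 = 43$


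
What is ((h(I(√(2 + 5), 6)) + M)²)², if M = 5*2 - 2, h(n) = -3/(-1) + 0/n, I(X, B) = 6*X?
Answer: 14641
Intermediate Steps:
h(n) = 3 (h(n) = -3*(-1) + 0 = 3 + 0 = 3)
M = 8 (M = 10 - 2 = 8)
((h(I(√(2 + 5), 6)) + M)²)² = ((3 + 8)²)² = (11²)² = 121² = 14641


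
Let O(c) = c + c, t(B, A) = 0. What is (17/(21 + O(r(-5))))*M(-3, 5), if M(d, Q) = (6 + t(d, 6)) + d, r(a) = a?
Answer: 51/11 ≈ 4.6364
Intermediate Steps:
O(c) = 2*c
M(d, Q) = 6 + d (M(d, Q) = (6 + 0) + d = 6 + d)
(17/(21 + O(r(-5))))*M(-3, 5) = (17/(21 + 2*(-5)))*(6 - 3) = (17/(21 - 10))*3 = (17/11)*3 = 51/11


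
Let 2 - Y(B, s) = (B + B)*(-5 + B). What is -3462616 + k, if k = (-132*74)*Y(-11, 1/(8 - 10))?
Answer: -43816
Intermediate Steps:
Y(B, s) = 2 - 2*B*(-5 + B) (Y(B, s) = 2 - (B + B)*(-5 + B) = 2 - 2*B*(-5 + B))
k = 3418800 (k = (-132*74)*(2 - 2*(-11)**2 + 10*(-11)) = -9768*(2 - 2*121 - 110) = -9768*(2 - 242 - 110) = -9768*(-350) = 3418800)
-3462616 + k = -3462616 + 3418800 = -43816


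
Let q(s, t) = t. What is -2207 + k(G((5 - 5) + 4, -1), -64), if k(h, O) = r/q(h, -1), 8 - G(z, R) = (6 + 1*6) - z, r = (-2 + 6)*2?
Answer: -2215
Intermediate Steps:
r = 8 (r = 4*2 = 8)
G(z, R) = -4 + z (G(z, R) = 8 - ((6 + 1*6) - z) = 8 - ((6 + 6) - z) = 8 - (12 - z) = 8 + (-12 + z) = -4 + z)
k(h, O) = -8 (k(h, O) = 8/(-1) = 8*(-1) = -8)
-2207 + k(G((5 - 5) + 4, -1), -64) = -2207 - 8 = -2215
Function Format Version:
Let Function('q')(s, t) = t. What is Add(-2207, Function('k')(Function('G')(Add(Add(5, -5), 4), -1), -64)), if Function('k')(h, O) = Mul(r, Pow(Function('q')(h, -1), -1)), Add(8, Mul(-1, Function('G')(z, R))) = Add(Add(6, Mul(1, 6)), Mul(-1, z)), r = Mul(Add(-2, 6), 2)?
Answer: -2215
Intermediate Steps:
r = 8 (r = Mul(4, 2) = 8)
Function('G')(z, R) = Add(-4, z) (Function('G')(z, R) = Add(8, Mul(-1, Add(Add(6, Mul(1, 6)), Mul(-1, z)))) = Add(8, Mul(-1, Add(Add(6, 6), Mul(-1, z)))) = Add(8, Mul(-1, Add(12, Mul(-1, z)))) = Add(8, Add(-12, z)) = Add(-4, z))
Function('k')(h, O) = -8 (Function('k')(h, O) = Mul(8, Pow(-1, -1)) = Mul(8, -1) = -8)
Add(-2207, Function('k')(Function('G')(Add(Add(5, -5), 4), -1), -64)) = Add(-2207, -8) = -2215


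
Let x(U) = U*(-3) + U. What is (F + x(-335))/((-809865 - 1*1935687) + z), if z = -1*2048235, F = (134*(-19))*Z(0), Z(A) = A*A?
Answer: -670/4793787 ≈ -0.00013976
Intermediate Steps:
Z(A) = A²
F = 0 (F = (134*(-19))*0² = -2546*0 = 0)
z = -2048235
x(U) = -2*U (x(U) = -3*U + U = -2*U)
(F + x(-335))/((-809865 - 1*1935687) + z) = (0 - 2*(-335))/((-809865 - 1*1935687) - 2048235) = (0 + 670)/((-809865 - 1935687) - 2048235) = 670/(-2745552 - 2048235) = 670/(-4793787) = 670*(-1/4793787) = -670/4793787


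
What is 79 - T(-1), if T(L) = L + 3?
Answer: 77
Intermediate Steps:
T(L) = 3 + L
79 - T(-1) = 79 - (3 - 1) = 79 - 1*2 = 79 - 2 = 77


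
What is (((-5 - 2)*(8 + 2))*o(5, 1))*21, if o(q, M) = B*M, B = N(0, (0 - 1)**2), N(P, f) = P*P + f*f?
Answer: -1470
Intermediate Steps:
N(P, f) = P**2 + f**2
B = 1 (B = 0**2 + ((0 - 1)**2)**2 = 0 + ((-1)**2)**2 = 0 + 1**2 = 0 + 1 = 1)
o(q, M) = M (o(q, M) = 1*M = M)
(((-5 - 2)*(8 + 2))*o(5, 1))*21 = (((-5 - 2)*(8 + 2))*1)*21 = (-7*10*1)*21 = -70*1*21 = -70*21 = -1470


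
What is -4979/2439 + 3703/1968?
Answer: -255685/1599984 ≈ -0.15980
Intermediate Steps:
-4979/2439 + 3703/1968 = -255685/1599984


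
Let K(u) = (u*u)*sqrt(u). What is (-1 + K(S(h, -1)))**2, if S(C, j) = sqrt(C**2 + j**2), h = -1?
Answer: (1 - 2*2**(1/4))**2 ≈ 1.9000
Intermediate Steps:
K(u) = u**(5/2) (K(u) = u**2*sqrt(u) = u**(5/2))
(-1 + K(S(h, -1)))**2 = (-1 + (sqrt((-1)**2 + (-1)**2))**(5/2))**2 = (-1 + (sqrt(1 + 1))**(5/2))**2 = (-1 + (sqrt(2))**(5/2))**2 = (-1 + 2*2**(1/4))**2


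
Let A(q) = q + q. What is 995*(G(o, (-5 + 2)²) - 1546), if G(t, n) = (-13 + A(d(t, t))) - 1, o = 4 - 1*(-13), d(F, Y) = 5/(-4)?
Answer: -3109375/2 ≈ -1.5547e+6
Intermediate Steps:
d(F, Y) = -5/4 (d(F, Y) = 5*(-¼) = -5/4)
o = 17 (o = 4 + 13 = 17)
A(q) = 2*q
G(t, n) = -33/2 (G(t, n) = (-13 + 2*(-5/4)) - 1 = (-13 - 5/2) - 1 = -31/2 - 1 = -33/2)
995*(G(o, (-5 + 2)²) - 1546) = 995*(-33/2 - 1546) = 995*(-3125/2) = -3109375/2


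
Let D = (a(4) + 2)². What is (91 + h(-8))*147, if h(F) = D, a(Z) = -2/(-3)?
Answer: 43267/3 ≈ 14422.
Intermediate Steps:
a(Z) = ⅔ (a(Z) = -2*(-⅓) = ⅔)
D = 64/9 (D = (⅔ + 2)² = (8/3)² = 64/9 ≈ 7.1111)
h(F) = 64/9
(91 + h(-8))*147 = (91 + 64/9)*147 = (883/9)*147 = 43267/3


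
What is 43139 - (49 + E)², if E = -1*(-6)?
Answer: 40114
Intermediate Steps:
E = 6
43139 - (49 + E)² = 43139 - (49 + 6)² = 43139 - 1*55² = 43139 - 1*3025 = 43139 - 3025 = 40114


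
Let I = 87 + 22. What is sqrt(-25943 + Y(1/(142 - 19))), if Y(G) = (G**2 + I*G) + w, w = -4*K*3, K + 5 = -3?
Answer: I*sqrt(391025855)/123 ≈ 160.77*I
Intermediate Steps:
K = -8 (K = -5 - 3 = -8)
w = 96 (w = -4*(-8)*3 = 32*3 = 96)
I = 109
Y(G) = 96 + G**2 + 109*G (Y(G) = (G**2 + 109*G) + 96 = 96 + G**2 + 109*G)
sqrt(-25943 + Y(1/(142 - 19))) = sqrt(-25943 + (96 + (1/(142 - 19))**2 + 109/(142 - 19))) = sqrt(-25943 + (96 + (1/123)**2 + 109/123)) = sqrt(-25943 + (96 + (1/123)**2 + 109*(1/123))) = sqrt(-25943 + (96 + 1/15129 + 109/123)) = sqrt(-25943 + 1465792/15129) = sqrt(-391025855/15129) = I*sqrt(391025855)/123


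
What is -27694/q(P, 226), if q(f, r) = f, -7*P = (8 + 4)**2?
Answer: 96929/72 ≈ 1346.2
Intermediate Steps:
P = -144/7 (P = -(8 + 4)**2/7 = -1/7*12**2 = -1/7*144 = -144/7 ≈ -20.571)
-27694/q(P, 226) = -27694/(-144/7) = -27694*(-7/144) = 96929/72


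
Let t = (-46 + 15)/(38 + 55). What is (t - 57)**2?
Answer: 29584/9 ≈ 3287.1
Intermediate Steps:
t = -1/3 (t = -31/93 = -31*1/93 = -1/3 ≈ -0.33333)
(t - 57)**2 = (-1/3 - 57)**2 = (-172/3)**2 = 29584/9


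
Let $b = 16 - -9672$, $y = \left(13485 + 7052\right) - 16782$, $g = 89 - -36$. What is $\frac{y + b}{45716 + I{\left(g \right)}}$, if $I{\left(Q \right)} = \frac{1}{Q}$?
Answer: $\frac{1680375}{5714501} \approx 0.29405$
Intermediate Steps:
$g = 125$ ($g = 89 + 36 = 125$)
$y = 3755$ ($y = 20537 - 16782 = 3755$)
$b = 9688$ ($b = 16 + 9672 = 9688$)
$\frac{y + b}{45716 + I{\left(g \right)}} = \frac{3755 + 9688}{45716 + \frac{1}{125}} = \frac{13443}{45716 + \frac{1}{125}} = \frac{13443}{\frac{5714501}{125}} = 13443 \cdot \frac{125}{5714501} = \frac{1680375}{5714501}$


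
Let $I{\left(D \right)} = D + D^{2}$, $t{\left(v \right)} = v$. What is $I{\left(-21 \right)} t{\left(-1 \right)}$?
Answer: $-420$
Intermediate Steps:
$I{\left(-21 \right)} t{\left(-1 \right)} = - 21 \left(1 - 21\right) \left(-1\right) = \left(-21\right) \left(-20\right) \left(-1\right) = 420 \left(-1\right) = -420$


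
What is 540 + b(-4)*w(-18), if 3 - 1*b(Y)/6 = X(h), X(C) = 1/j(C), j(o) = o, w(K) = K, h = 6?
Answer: 234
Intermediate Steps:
X(C) = 1/C
b(Y) = 17 (b(Y) = 18 - 6/6 = 18 - 6*1/6 = 18 - 1 = 17)
540 + b(-4)*w(-18) = 540 + 17*(-18) = 540 - 306 = 234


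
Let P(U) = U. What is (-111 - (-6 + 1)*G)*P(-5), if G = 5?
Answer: 430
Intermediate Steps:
(-111 - (-6 + 1)*G)*P(-5) = (-111 - (-6 + 1)*5)*(-5) = (-111 - (-5)*5)*(-5) = (-111 - 1*(-25))*(-5) = (-111 + 25)*(-5) = -86*(-5) = 430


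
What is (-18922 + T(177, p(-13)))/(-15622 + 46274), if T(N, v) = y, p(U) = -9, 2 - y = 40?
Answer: -60/97 ≈ -0.61856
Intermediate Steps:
y = -38 (y = 2 - 1*40 = 2 - 40 = -38)
T(N, v) = -38
(-18922 + T(177, p(-13)))/(-15622 + 46274) = (-18922 - 38)/(-15622 + 46274) = -18960/30652 = -18960*1/30652 = -60/97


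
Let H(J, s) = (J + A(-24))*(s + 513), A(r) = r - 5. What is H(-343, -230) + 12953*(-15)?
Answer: -299571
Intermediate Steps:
A(r) = -5 + r
H(J, s) = (-29 + J)*(513 + s) (H(J, s) = (J + (-5 - 24))*(s + 513) = (J - 29)*(513 + s) = (-29 + J)*(513 + s))
H(-343, -230) + 12953*(-15) = (-14877 - 29*(-230) + 513*(-343) - 343*(-230)) + 12953*(-15) = (-14877 + 6670 - 175959 + 78890) - 194295 = -105276 - 194295 = -299571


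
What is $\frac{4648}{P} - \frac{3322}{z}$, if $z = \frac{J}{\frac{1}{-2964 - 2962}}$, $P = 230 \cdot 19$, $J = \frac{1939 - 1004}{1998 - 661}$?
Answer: $\frac{205286823}{110060635} \approx 1.8652$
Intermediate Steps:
$J = \frac{935}{1337} \approx 0.69933$
$P = 4370$
$z = - \frac{5540810}{1337}$ ($z = \frac{935}{1337 \frac{1}{-2964 - 2962}} = \frac{935}{1337 \frac{1}{-5926}} = \frac{935}{1337 \left(- \frac{1}{5926}\right)} = \frac{935}{1337} \left(-5926\right) = - \frac{5540810}{1337} \approx -4144.2$)
$\frac{4648}{P} - \frac{3322}{z} = \frac{4648}{4370} - \frac{3322}{- \frac{5540810}{1337}} = 4648 \cdot \frac{1}{4370} - - \frac{201887}{251855} = \frac{2324}{2185} + \frac{201887}{251855} = \frac{205286823}{110060635}$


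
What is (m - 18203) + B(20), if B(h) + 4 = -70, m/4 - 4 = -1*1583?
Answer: -24593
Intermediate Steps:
m = -6316 (m = 16 + 4*(-1*1583) = 16 + 4*(-1583) = 16 - 6332 = -6316)
B(h) = -74 (B(h) = -4 - 70 = -74)
(m - 18203) + B(20) = (-6316 - 18203) - 74 = -24519 - 74 = -24593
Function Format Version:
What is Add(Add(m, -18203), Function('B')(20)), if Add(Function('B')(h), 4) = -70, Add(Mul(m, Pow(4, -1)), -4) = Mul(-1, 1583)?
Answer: -24593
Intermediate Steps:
m = -6316 (m = Add(16, Mul(4, Mul(-1, 1583))) = Add(16, Mul(4, -1583)) = Add(16, -6332) = -6316)
Function('B')(h) = -74 (Function('B')(h) = Add(-4, -70) = -74)
Add(Add(m, -18203), Function('B')(20)) = Add(Add(-6316, -18203), -74) = Add(-24519, -74) = -24593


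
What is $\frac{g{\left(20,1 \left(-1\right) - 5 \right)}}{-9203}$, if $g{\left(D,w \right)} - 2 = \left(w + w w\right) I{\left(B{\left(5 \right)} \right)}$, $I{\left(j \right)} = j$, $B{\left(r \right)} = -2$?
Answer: $\frac{58}{9203} \approx 0.0063023$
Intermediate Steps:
$g{\left(D,w \right)} = 2 - 2 w - 2 w^{2}$ ($g{\left(D,w \right)} = 2 + \left(w + w w\right) \left(-2\right) = 2 + \left(w + w^{2}\right) \left(-2\right) = 2 - \left(2 w + 2 w^{2}\right) = 2 - 2 w - 2 w^{2}$)
$\frac{g{\left(20,1 \left(-1\right) - 5 \right)}}{-9203} = \frac{2 - 2 \left(1 \left(-1\right) - 5\right) - 2 \left(1 \left(-1\right) - 5\right)^{2}}{-9203} = \left(2 - 2 \left(-1 - 5\right) - 2 \left(-1 - 5\right)^{2}\right) \left(- \frac{1}{9203}\right) = \left(2 - -12 - 2 \left(-6\right)^{2}\right) \left(- \frac{1}{9203}\right) = \left(2 + 12 - 72\right) \left(- \frac{1}{9203}\right) = \left(-58\right) \left(- \frac{1}{9203}\right) = \frac{58}{9203}$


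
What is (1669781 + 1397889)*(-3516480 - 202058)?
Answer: -11407247466460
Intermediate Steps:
(1669781 + 1397889)*(-3516480 - 202058) = 3067670*(-3718538) = -11407247466460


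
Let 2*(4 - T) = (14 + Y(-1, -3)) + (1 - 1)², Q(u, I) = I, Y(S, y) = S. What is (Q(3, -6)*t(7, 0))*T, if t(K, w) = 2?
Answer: 30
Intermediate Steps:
T = -5/2 (T = 4 - ((14 - 1) + (1 - 1)²)/2 = 4 - (13 + 0²)/2 = 4 - (13 + 0)/2 = 4 - ½*13 = 4 - 13/2 = -5/2 ≈ -2.5000)
(Q(3, -6)*t(7, 0))*T = -6*2*(-5/2) = -12*(-5/2) = 30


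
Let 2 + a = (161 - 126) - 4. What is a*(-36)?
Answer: -1044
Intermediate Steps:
a = 29 (a = -2 + ((161 - 126) - 4) = -2 + (35 - 4) = -2 + 31 = 29)
a*(-36) = 29*(-36) = -1044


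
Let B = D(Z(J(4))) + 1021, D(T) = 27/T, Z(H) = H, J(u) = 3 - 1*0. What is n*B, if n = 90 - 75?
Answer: 15450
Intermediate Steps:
J(u) = 3 (J(u) = 3 + 0 = 3)
n = 15
B = 1030 (B = 27/3 + 1021 = 27*(1/3) + 1021 = 9 + 1021 = 1030)
n*B = 15*1030 = 15450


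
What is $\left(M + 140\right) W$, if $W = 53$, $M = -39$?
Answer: $5353$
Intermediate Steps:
$\left(M + 140\right) W = \left(-39 + 140\right) 53 = 101 \cdot 53 = 5353$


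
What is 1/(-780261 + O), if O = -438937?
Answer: -1/1219198 ≈ -8.2021e-7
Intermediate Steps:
1/(-780261 + O) = 1/(-780261 - 438937) = 1/(-1219198) = -1/1219198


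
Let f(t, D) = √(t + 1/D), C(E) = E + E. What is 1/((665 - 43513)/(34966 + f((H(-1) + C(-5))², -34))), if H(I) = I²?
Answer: -17483/21424 - √93602/1456832 ≈ -0.81626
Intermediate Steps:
C(E) = 2*E
1/((665 - 43513)/(34966 + f((H(-1) + C(-5))², -34))) = 1/((665 - 43513)/(34966 + √(((-1)² + 2*(-5))² + 1/(-34)))) = 1/(-42848/(34966 + √((1 - 10)² - 1/34))) = 1/(-42848/(34966 + √((-9)² - 1/34))) = 1/(-42848/(34966 + √(81 - 1/34))) = 1/(-42848/(34966 + √(2753/34))) = 1/(-42848/(34966 + √93602/34)) = -17483/21424 - √93602/1456832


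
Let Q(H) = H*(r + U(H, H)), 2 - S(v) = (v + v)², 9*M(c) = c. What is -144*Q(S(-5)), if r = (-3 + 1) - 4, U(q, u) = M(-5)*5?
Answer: -123872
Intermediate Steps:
M(c) = c/9
U(q, u) = -25/9 (U(q, u) = ((⅑)*(-5))*5 = -5/9*5 = -25/9)
S(v) = 2 - 4*v² (S(v) = 2 - (v + v)² = 2 - (2*v)² = 2 - 4*v²)
r = -6 (r = -2 - 4 = -6)
Q(H) = -79*H/9 (Q(H) = H*(-6 - 25/9) = H*(-79/9) = -79*H/9)
-144*Q(S(-5)) = -(-1264)*(2 - 4*(-5)²) = -(-1264)*(2 - 4*25) = -(-1264)*(2 - 100) = -(-1264)*(-98) = -144*7742/9 = -123872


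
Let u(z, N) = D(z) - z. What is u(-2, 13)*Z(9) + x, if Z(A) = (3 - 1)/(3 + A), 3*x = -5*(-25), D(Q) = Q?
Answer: 125/3 ≈ 41.667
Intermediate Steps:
u(z, N) = 0 (u(z, N) = z - z = 0)
x = 125/3 (x = (-5*(-25))/3 = (⅓)*125 = 125/3 ≈ 41.667)
Z(A) = 2/(3 + A)
u(-2, 13)*Z(9) + x = 0*(2/(3 + 9)) + 125/3 = 0*(2/12) + 125/3 = 0*(2*(1/12)) + 125/3 = 0*(⅙) + 125/3 = 0 + 125/3 = 125/3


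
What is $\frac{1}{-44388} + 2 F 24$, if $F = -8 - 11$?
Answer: $- \frac{40481857}{44388} \approx -912.0$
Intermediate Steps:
$F = -19$
$\frac{1}{-44388} + 2 F 24 = \frac{1}{-44388} + 2 \left(-19\right) 24 = - \frac{1}{44388} - 912 = - \frac{40481857}{44388}$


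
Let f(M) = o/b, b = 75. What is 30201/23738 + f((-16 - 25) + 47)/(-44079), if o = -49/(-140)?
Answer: 142631760881/112108639500 ≈ 1.2723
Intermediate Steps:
o = 7/20 (o = -49*(-1/140) = 7/20 ≈ 0.35000)
f(M) = 7/1500 (f(M) = (7/20)/75 = (7/20)*(1/75) = 7/1500)
30201/23738 + f((-16 - 25) + 47)/(-44079) = 30201/23738 + (7/1500)/(-44079) = 30201*(1/23738) + (7/1500)*(-1/44079) = 30201/23738 - 1/9445500 = 142631760881/112108639500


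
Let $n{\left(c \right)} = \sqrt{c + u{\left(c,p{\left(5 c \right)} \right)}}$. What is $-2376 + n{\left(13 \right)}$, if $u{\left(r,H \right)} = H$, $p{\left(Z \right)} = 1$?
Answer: $-2376 + \sqrt{14} \approx -2372.3$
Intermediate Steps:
$n{\left(c \right)} = \sqrt{1 + c}$ ($n{\left(c \right)} = \sqrt{c + 1} = \sqrt{1 + c}$)
$-2376 + n{\left(13 \right)} = -2376 + \sqrt{1 + 13} = -2376 + \sqrt{14}$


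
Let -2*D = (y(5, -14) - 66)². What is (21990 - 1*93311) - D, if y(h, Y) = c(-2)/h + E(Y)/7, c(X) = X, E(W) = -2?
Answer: -84644447/1225 ≈ -69098.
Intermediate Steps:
y(h, Y) = -2/7 - 2/h (y(h, Y) = -2/h - 2/7 = -2/7 - 2/h)
D = -2723778/1225 (D = -((-2/7 - 2/5) - 66)²/2 = -((-2/7 - 2*⅕) - 66)²/2 = -((-2/7 - ⅖) - 66)²/2 = -(-24/35 - 66)²/2 = -(-2334/35)²/2 = -½*5447556/1225 = -2723778/1225 ≈ -2223.5)
(21990 - 1*93311) - D = (21990 - 1*93311) - 1*(-2723778/1225) = (21990 - 93311) + 2723778/1225 = -71321 + 2723778/1225 = -84644447/1225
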